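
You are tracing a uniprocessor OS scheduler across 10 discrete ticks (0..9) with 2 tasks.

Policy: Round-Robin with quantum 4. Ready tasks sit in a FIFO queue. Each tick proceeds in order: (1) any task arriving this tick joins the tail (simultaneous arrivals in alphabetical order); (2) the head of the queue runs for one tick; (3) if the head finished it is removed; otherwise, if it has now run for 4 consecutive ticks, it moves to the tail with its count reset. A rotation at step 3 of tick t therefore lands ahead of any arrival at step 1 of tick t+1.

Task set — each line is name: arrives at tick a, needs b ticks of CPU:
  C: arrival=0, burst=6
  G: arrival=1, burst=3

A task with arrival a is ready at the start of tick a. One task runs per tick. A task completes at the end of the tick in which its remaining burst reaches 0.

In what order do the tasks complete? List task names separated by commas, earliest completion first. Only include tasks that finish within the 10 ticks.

completion order = G, C

t=0: queue=[C] q_used=0 → run C
t=1: queue=[C,G] q_used=1 → run C
t=2: queue=[C,G] q_used=2 → run C
t=3: queue=[C,G] q_used=3 → run C
t=4: queue=[G,C] q_used=0 → run G
t=5: queue=[G,C] q_used=1 → run G
t=6: queue=[G,C] q_used=2 → run G
t=7: queue=[C] q_used=0 → run C
t=8: queue=[C] q_used=1 → run C
t=9: (idle)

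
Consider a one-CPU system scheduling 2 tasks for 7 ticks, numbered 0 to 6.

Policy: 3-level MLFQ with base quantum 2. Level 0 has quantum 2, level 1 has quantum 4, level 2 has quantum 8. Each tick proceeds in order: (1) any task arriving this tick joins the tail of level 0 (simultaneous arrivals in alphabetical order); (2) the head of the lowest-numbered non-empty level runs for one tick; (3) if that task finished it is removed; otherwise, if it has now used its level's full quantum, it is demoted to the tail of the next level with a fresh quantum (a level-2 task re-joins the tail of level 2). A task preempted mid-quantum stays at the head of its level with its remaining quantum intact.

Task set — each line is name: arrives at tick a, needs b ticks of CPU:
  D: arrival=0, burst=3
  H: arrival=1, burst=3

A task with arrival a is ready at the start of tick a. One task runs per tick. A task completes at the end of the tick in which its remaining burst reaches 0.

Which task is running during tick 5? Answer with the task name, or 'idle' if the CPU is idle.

running at tick 5 = H

t=0: L0/L1/L2 = D/-/- → run D
t=1: L0/L1/L2 = DH/-/- → run D
t=2: L0/L1/L2 = H/D/- → run H
t=3: L0/L1/L2 = H/D/- → run H
t=4: L0/L1/L2 = -/DH/- → run D
t=5: L0/L1/L2 = -/H/- → run H
t=6: (idle)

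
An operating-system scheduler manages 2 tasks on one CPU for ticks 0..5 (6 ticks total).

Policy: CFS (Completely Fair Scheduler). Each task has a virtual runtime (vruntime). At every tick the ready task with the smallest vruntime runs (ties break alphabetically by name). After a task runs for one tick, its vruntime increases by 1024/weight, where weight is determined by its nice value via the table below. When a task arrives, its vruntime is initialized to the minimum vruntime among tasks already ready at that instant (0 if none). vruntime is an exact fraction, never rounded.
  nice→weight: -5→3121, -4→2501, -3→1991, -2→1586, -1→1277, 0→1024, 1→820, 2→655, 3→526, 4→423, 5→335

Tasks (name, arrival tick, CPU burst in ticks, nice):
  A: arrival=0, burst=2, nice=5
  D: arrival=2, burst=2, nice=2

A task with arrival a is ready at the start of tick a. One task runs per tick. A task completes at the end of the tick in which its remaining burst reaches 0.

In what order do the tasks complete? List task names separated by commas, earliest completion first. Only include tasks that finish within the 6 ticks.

completion order = A, D

t=0: vr[A=0] → run A
t=1: vr[A=1024/335] → run A
t=2: vr[D=0] → run D
t=3: vr[D=1024/655] → run D
t=4: (idle)
t=5: (idle)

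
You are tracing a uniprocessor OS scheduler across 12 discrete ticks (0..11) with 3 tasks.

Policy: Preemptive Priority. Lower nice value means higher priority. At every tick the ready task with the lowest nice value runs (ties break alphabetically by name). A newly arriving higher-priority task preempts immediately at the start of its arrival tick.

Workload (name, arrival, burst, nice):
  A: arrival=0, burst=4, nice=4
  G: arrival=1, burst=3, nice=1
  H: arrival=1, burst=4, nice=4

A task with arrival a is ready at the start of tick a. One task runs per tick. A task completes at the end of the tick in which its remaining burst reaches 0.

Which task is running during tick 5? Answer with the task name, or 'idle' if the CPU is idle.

t=0: ready={A} → run A
t=1: ready={A,G,H} → run G
t=2: ready={A,G,H} → run G
t=3: ready={A,G,H} → run G
t=4: ready={A,H} → run A
t=5: ready={A,H} → run A
t=6: ready={A,H} → run A
t=7: ready={H} → run H
t=8: ready={H} → run H
t=9: ready={H} → run H
t=10: ready={H} → run H
t=11: (idle)

running at tick 5 = A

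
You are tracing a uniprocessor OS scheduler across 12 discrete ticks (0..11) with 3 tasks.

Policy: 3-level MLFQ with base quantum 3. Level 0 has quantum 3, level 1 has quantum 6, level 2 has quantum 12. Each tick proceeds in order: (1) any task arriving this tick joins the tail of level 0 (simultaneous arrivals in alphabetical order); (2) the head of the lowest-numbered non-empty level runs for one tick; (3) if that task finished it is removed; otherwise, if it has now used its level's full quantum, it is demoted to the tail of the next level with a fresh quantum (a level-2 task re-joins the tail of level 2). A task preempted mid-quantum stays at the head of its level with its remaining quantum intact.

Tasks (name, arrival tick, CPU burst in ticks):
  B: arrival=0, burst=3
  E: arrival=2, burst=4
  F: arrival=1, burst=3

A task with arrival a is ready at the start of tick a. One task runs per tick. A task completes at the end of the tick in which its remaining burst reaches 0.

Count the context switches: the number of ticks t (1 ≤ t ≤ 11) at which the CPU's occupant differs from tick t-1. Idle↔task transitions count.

context switches = 3

t=0: L0/L1/L2 = B/-/- → run B
t=1: L0/L1/L2 = BF/-/- → run B
t=2: L0/L1/L2 = BFE/-/- → run B
t=3: L0/L1/L2 = FE/-/- → run F
t=4: L0/L1/L2 = FE/-/- → run F
t=5: L0/L1/L2 = FE/-/- → run F
t=6: L0/L1/L2 = E/-/- → run E
t=7: L0/L1/L2 = E/-/- → run E
t=8: L0/L1/L2 = E/-/- → run E
t=9: L0/L1/L2 = -/E/- → run E
t=10: (idle)
t=11: (idle)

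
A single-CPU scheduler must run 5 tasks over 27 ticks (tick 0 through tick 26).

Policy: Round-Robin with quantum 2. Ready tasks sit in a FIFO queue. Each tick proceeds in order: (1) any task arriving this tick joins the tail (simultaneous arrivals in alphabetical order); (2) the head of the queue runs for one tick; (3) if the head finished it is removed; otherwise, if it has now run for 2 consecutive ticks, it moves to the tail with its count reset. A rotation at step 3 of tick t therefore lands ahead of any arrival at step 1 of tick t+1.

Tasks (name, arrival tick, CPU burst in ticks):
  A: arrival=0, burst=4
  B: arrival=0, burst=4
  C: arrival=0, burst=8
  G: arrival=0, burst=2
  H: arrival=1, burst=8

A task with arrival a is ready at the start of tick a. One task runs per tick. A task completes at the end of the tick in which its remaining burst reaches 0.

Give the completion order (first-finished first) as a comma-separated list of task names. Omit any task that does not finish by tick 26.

completion order = G, A, B, C, H

t=0: queue=[A,B,C,G] q_used=0 → run A
t=1: queue=[A,B,C,G,H] q_used=1 → run A
t=2: queue=[B,C,G,H,A] q_used=0 → run B
t=3: queue=[B,C,G,H,A] q_used=1 → run B
t=4: queue=[C,G,H,A,B] q_used=0 → run C
t=5: queue=[C,G,H,A,B] q_used=1 → run C
t=6: queue=[G,H,A,B,C] q_used=0 → run G
t=7: queue=[G,H,A,B,C] q_used=1 → run G
t=8: queue=[H,A,B,C] q_used=0 → run H
t=9: queue=[H,A,B,C] q_used=1 → run H
t=10: queue=[A,B,C,H] q_used=0 → run A
t=11: queue=[A,B,C,H] q_used=1 → run A
t=12: queue=[B,C,H] q_used=0 → run B
t=13: queue=[B,C,H] q_used=1 → run B
t=14: queue=[C,H] q_used=0 → run C
t=15: queue=[C,H] q_used=1 → run C
t=16: queue=[H,C] q_used=0 → run H
t=17: queue=[H,C] q_used=1 → run H
t=18: queue=[C,H] q_used=0 → run C
t=19: queue=[C,H] q_used=1 → run C
t=20: queue=[H,C] q_used=0 → run H
t=21: queue=[H,C] q_used=1 → run H
t=22: queue=[C,H] q_used=0 → run C
t=23: queue=[C,H] q_used=1 → run C
t=24: queue=[H] q_used=0 → run H
t=25: queue=[H] q_used=1 → run H
t=26: (idle)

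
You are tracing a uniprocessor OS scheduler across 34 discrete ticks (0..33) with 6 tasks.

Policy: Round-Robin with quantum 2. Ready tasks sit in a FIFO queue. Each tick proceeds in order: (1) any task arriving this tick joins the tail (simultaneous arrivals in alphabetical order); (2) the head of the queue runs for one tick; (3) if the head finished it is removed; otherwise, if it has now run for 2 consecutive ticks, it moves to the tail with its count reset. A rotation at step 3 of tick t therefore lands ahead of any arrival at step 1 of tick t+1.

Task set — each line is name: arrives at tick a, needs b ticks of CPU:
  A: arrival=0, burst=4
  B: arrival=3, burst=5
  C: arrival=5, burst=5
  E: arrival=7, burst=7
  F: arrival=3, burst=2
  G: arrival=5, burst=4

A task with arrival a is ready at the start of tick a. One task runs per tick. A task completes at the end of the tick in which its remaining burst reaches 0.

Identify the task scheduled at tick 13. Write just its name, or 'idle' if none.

t=0: queue=[A] q_used=0 → run A
t=1: queue=[A] q_used=1 → run A
t=2: queue=[A] q_used=0 → run A
t=3: queue=[A,B,F] q_used=1 → run A
t=4: queue=[B,F] q_used=0 → run B
t=5: queue=[B,F,C,G] q_used=1 → run B
t=6: queue=[F,C,G,B] q_used=0 → run F
t=7: queue=[F,C,G,B,E] q_used=1 → run F
t=8: queue=[C,G,B,E] q_used=0 → run C
t=9: queue=[C,G,B,E] q_used=1 → run C
t=10: queue=[G,B,E,C] q_used=0 → run G
t=11: queue=[G,B,E,C] q_used=1 → run G
t=12: queue=[B,E,C,G] q_used=0 → run B
t=13: queue=[B,E,C,G] q_used=1 → run B
t=14: queue=[E,C,G,B] q_used=0 → run E
t=15: queue=[E,C,G,B] q_used=1 → run E
t=16: queue=[C,G,B,E] q_used=0 → run C
t=17: queue=[C,G,B,E] q_used=1 → run C
t=18: queue=[G,B,E,C] q_used=0 → run G
t=19: queue=[G,B,E,C] q_used=1 → run G
t=20: queue=[B,E,C] q_used=0 → run B
t=21: queue=[E,C] q_used=0 → run E
t=22: queue=[E,C] q_used=1 → run E
t=23: queue=[C,E] q_used=0 → run C
t=24: queue=[E] q_used=0 → run E
t=25: queue=[E] q_used=1 → run E
t=26: queue=[E] q_used=0 → run E
t=27: (idle)
t=28: (idle)
t=29: (idle)
t=30: (idle)
t=31: (idle)
t=32: (idle)
t=33: (idle)

running at tick 13 = B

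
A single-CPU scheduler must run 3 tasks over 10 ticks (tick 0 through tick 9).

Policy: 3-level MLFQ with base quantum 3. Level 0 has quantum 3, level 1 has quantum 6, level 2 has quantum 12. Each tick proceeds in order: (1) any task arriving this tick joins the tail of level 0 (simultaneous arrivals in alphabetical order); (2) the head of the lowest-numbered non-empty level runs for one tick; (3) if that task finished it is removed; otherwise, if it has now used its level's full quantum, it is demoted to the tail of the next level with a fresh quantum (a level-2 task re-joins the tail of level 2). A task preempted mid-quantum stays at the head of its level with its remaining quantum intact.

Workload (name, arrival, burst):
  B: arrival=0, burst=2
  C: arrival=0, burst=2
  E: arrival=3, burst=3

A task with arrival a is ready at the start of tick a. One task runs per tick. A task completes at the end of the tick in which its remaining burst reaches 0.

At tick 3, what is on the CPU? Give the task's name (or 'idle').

running at tick 3 = C

t=0: L0/L1/L2 = BC/-/- → run B
t=1: L0/L1/L2 = BC/-/- → run B
t=2: L0/L1/L2 = C/-/- → run C
t=3: L0/L1/L2 = CE/-/- → run C
t=4: L0/L1/L2 = E/-/- → run E
t=5: L0/L1/L2 = E/-/- → run E
t=6: L0/L1/L2 = E/-/- → run E
t=7: (idle)
t=8: (idle)
t=9: (idle)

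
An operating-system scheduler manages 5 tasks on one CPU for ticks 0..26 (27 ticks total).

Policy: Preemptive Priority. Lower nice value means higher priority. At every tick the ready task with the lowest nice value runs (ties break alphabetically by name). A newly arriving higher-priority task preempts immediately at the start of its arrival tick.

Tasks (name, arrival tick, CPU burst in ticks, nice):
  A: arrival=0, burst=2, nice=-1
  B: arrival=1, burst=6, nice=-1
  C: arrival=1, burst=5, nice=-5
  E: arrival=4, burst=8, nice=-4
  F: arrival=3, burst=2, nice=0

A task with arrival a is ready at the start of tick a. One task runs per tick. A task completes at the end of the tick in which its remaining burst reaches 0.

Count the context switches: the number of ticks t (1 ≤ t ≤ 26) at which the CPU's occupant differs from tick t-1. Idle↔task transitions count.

t=0: ready={A} → run A
t=1: ready={A,B,C} → run C
t=2: ready={A,B,C} → run C
t=3: ready={A,B,C,F} → run C
t=4: ready={A,B,C,E,F} → run C
t=5: ready={A,B,C,E,F} → run C
t=6: ready={A,B,E,F} → run E
t=7: ready={A,B,E,F} → run E
t=8: ready={A,B,E,F} → run E
t=9: ready={A,B,E,F} → run E
t=10: ready={A,B,E,F} → run E
t=11: ready={A,B,E,F} → run E
t=12: ready={A,B,E,F} → run E
t=13: ready={A,B,E,F} → run E
t=14: ready={A,B,F} → run A
t=15: ready={B,F} → run B
t=16: ready={B,F} → run B
t=17: ready={B,F} → run B
t=18: ready={B,F} → run B
t=19: ready={B,F} → run B
t=20: ready={B,F} → run B
t=21: ready={F} → run F
t=22: ready={F} → run F
t=23: (idle)
t=24: (idle)
t=25: (idle)
t=26: (idle)

context switches = 6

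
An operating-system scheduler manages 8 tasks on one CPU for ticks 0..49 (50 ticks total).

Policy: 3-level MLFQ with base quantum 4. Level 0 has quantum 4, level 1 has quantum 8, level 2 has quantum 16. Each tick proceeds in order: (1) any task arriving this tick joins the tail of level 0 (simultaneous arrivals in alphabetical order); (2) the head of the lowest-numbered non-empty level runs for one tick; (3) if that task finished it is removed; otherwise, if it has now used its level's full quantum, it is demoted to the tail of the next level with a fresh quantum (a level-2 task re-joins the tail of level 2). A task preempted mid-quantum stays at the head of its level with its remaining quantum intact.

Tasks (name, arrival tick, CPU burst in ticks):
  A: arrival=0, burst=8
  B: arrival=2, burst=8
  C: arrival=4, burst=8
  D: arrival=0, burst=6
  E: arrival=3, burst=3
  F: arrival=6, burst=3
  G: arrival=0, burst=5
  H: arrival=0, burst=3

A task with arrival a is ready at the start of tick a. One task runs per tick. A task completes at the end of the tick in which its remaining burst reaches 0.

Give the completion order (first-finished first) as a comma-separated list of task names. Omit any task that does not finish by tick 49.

t=0: L0/L1/L2 = ADGH/-/- → run A
t=1: L0/L1/L2 = ADGH/-/- → run A
t=2: L0/L1/L2 = ADGHB/-/- → run A
t=3: L0/L1/L2 = ADGHBE/-/- → run A
t=4: L0/L1/L2 = DGHBEC/A/- → run D
t=5: L0/L1/L2 = DGHBEC/A/- → run D
t=6: L0/L1/L2 = DGHBECF/A/- → run D
t=7: L0/L1/L2 = DGHBECF/A/- → run D
t=8: L0/L1/L2 = GHBECF/AD/- → run G
t=9: L0/L1/L2 = GHBECF/AD/- → run G
t=10: L0/L1/L2 = GHBECF/AD/- → run G
t=11: L0/L1/L2 = GHBECF/AD/- → run G
t=12: L0/L1/L2 = HBECF/ADG/- → run H
t=13: L0/L1/L2 = HBECF/ADG/- → run H
t=14: L0/L1/L2 = HBECF/ADG/- → run H
t=15: L0/L1/L2 = BECF/ADG/- → run B
t=16: L0/L1/L2 = BECF/ADG/- → run B
t=17: L0/L1/L2 = BECF/ADG/- → run B
t=18: L0/L1/L2 = BECF/ADG/- → run B
t=19: L0/L1/L2 = ECF/ADGB/- → run E
t=20: L0/L1/L2 = ECF/ADGB/- → run E
t=21: L0/L1/L2 = ECF/ADGB/- → run E
t=22: L0/L1/L2 = CF/ADGB/- → run C
t=23: L0/L1/L2 = CF/ADGB/- → run C
t=24: L0/L1/L2 = CF/ADGB/- → run C
t=25: L0/L1/L2 = CF/ADGB/- → run C
t=26: L0/L1/L2 = F/ADGBC/- → run F
t=27: L0/L1/L2 = F/ADGBC/- → run F
t=28: L0/L1/L2 = F/ADGBC/- → run F
t=29: L0/L1/L2 = -/ADGBC/- → run A
t=30: L0/L1/L2 = -/ADGBC/- → run A
t=31: L0/L1/L2 = -/ADGBC/- → run A
t=32: L0/L1/L2 = -/ADGBC/- → run A
t=33: L0/L1/L2 = -/DGBC/- → run D
t=34: L0/L1/L2 = -/DGBC/- → run D
t=35: L0/L1/L2 = -/GBC/- → run G
t=36: L0/L1/L2 = -/BC/- → run B
t=37: L0/L1/L2 = -/BC/- → run B
t=38: L0/L1/L2 = -/BC/- → run B
t=39: L0/L1/L2 = -/BC/- → run B
t=40: L0/L1/L2 = -/C/- → run C
t=41: L0/L1/L2 = -/C/- → run C
t=42: L0/L1/L2 = -/C/- → run C
t=43: L0/L1/L2 = -/C/- → run C
t=44: (idle)
t=45: (idle)
t=46: (idle)
t=47: (idle)
t=48: (idle)
t=49: (idle)

completion order = H, E, F, A, D, G, B, C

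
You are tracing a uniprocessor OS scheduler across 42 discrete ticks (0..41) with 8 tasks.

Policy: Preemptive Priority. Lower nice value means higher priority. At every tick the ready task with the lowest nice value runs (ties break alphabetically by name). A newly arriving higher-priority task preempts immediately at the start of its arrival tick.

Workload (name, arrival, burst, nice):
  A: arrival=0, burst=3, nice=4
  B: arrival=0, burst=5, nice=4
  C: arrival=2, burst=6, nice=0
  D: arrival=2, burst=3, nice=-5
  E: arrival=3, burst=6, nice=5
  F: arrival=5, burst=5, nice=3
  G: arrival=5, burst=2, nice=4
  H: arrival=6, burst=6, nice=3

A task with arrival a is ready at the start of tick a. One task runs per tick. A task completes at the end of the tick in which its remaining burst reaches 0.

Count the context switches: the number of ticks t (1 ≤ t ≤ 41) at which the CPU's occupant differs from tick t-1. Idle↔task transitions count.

t=0: ready={A,B} → run A
t=1: ready={A,B} → run A
t=2: ready={A,B,C,D} → run D
t=3: ready={A,B,C,D,E} → run D
t=4: ready={A,B,C,D,E} → run D
t=5: ready={A,B,C,E,F,G} → run C
t=6: ready={A,B,C,E,F,G,H} → run C
t=7: ready={A,B,C,E,F,G,H} → run C
t=8: ready={A,B,C,E,F,G,H} → run C
t=9: ready={A,B,C,E,F,G,H} → run C
t=10: ready={A,B,C,E,F,G,H} → run C
t=11: ready={A,B,E,F,G,H} → run F
t=12: ready={A,B,E,F,G,H} → run F
t=13: ready={A,B,E,F,G,H} → run F
t=14: ready={A,B,E,F,G,H} → run F
t=15: ready={A,B,E,F,G,H} → run F
t=16: ready={A,B,E,G,H} → run H
t=17: ready={A,B,E,G,H} → run H
t=18: ready={A,B,E,G,H} → run H
t=19: ready={A,B,E,G,H} → run H
t=20: ready={A,B,E,G,H} → run H
t=21: ready={A,B,E,G,H} → run H
t=22: ready={A,B,E,G} → run A
t=23: ready={B,E,G} → run B
t=24: ready={B,E,G} → run B
t=25: ready={B,E,G} → run B
t=26: ready={B,E,G} → run B
t=27: ready={B,E,G} → run B
t=28: ready={E,G} → run G
t=29: ready={E,G} → run G
t=30: ready={E} → run E
t=31: ready={E} → run E
t=32: ready={E} → run E
t=33: ready={E} → run E
t=34: ready={E} → run E
t=35: ready={E} → run E
t=36: (idle)
t=37: (idle)
t=38: (idle)
t=39: (idle)
t=40: (idle)
t=41: (idle)

context switches = 9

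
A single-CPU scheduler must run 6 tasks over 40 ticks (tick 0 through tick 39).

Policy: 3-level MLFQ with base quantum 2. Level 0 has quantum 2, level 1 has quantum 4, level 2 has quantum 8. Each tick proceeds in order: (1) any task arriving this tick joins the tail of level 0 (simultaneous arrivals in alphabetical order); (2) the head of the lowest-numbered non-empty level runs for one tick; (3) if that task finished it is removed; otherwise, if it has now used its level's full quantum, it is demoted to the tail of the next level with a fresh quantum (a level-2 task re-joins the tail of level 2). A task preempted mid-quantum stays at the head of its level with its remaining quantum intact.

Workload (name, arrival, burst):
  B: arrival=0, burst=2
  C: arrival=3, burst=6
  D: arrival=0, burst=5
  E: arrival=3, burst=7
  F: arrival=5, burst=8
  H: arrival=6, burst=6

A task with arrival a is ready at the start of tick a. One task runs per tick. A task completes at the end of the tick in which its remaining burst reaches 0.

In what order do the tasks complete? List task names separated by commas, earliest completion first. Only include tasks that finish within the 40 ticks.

completion order = B, D, C, H, E, F

t=0: L0/L1/L2 = BD/-/- → run B
t=1: L0/L1/L2 = BD/-/- → run B
t=2: L0/L1/L2 = D/-/- → run D
t=3: L0/L1/L2 = DCE/-/- → run D
t=4: L0/L1/L2 = CE/D/- → run C
t=5: L0/L1/L2 = CEF/D/- → run C
t=6: L0/L1/L2 = EFH/DC/- → run E
t=7: L0/L1/L2 = EFH/DC/- → run E
t=8: L0/L1/L2 = FH/DCE/- → run F
t=9: L0/L1/L2 = FH/DCE/- → run F
t=10: L0/L1/L2 = H/DCEF/- → run H
t=11: L0/L1/L2 = H/DCEF/- → run H
t=12: L0/L1/L2 = -/DCEFH/- → run D
t=13: L0/L1/L2 = -/DCEFH/- → run D
t=14: L0/L1/L2 = -/DCEFH/- → run D
t=15: L0/L1/L2 = -/CEFH/- → run C
t=16: L0/L1/L2 = -/CEFH/- → run C
t=17: L0/L1/L2 = -/CEFH/- → run C
t=18: L0/L1/L2 = -/CEFH/- → run C
t=19: L0/L1/L2 = -/EFH/- → run E
t=20: L0/L1/L2 = -/EFH/- → run E
t=21: L0/L1/L2 = -/EFH/- → run E
t=22: L0/L1/L2 = -/EFH/- → run E
t=23: L0/L1/L2 = -/FH/E → run F
t=24: L0/L1/L2 = -/FH/E → run F
t=25: L0/L1/L2 = -/FH/E → run F
t=26: L0/L1/L2 = -/FH/E → run F
t=27: L0/L1/L2 = -/H/EF → run H
t=28: L0/L1/L2 = -/H/EF → run H
t=29: L0/L1/L2 = -/H/EF → run H
t=30: L0/L1/L2 = -/H/EF → run H
t=31: L0/L1/L2 = -/-/EF → run E
t=32: L0/L1/L2 = -/-/F → run F
t=33: L0/L1/L2 = -/-/F → run F
t=34: (idle)
t=35: (idle)
t=36: (idle)
t=37: (idle)
t=38: (idle)
t=39: (idle)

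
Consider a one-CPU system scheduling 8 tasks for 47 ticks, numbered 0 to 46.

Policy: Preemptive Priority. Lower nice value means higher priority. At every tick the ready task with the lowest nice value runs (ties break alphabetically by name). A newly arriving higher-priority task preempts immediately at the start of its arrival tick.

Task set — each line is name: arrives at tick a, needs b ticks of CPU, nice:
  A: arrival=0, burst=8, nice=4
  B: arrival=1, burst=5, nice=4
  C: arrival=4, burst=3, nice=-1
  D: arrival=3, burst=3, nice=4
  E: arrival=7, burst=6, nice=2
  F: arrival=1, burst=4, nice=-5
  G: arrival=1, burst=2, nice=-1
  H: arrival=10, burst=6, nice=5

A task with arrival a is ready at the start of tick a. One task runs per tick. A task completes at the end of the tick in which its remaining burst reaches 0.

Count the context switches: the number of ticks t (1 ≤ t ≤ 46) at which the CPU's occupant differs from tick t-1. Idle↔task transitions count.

context switches = 9

t=0: ready={A} → run A
t=1: ready={A,B,F,G} → run F
t=2: ready={A,B,F,G} → run F
t=3: ready={A,B,D,F,G} → run F
t=4: ready={A,B,C,D,F,G} → run F
t=5: ready={A,B,C,D,G} → run C
t=6: ready={A,B,C,D,G} → run C
t=7: ready={A,B,C,D,E,G} → run C
t=8: ready={A,B,D,E,G} → run G
t=9: ready={A,B,D,E,G} → run G
t=10: ready={A,B,D,E,H} → run E
t=11: ready={A,B,D,E,H} → run E
t=12: ready={A,B,D,E,H} → run E
t=13: ready={A,B,D,E,H} → run E
t=14: ready={A,B,D,E,H} → run E
t=15: ready={A,B,D,E,H} → run E
t=16: ready={A,B,D,H} → run A
t=17: ready={A,B,D,H} → run A
t=18: ready={A,B,D,H} → run A
t=19: ready={A,B,D,H} → run A
t=20: ready={A,B,D,H} → run A
t=21: ready={A,B,D,H} → run A
t=22: ready={A,B,D,H} → run A
t=23: ready={B,D,H} → run B
t=24: ready={B,D,H} → run B
t=25: ready={B,D,H} → run B
t=26: ready={B,D,H} → run B
t=27: ready={B,D,H} → run B
t=28: ready={D,H} → run D
t=29: ready={D,H} → run D
t=30: ready={D,H} → run D
t=31: ready={H} → run H
t=32: ready={H} → run H
t=33: ready={H} → run H
t=34: ready={H} → run H
t=35: ready={H} → run H
t=36: ready={H} → run H
t=37: (idle)
t=38: (idle)
t=39: (idle)
t=40: (idle)
t=41: (idle)
t=42: (idle)
t=43: (idle)
t=44: (idle)
t=45: (idle)
t=46: (idle)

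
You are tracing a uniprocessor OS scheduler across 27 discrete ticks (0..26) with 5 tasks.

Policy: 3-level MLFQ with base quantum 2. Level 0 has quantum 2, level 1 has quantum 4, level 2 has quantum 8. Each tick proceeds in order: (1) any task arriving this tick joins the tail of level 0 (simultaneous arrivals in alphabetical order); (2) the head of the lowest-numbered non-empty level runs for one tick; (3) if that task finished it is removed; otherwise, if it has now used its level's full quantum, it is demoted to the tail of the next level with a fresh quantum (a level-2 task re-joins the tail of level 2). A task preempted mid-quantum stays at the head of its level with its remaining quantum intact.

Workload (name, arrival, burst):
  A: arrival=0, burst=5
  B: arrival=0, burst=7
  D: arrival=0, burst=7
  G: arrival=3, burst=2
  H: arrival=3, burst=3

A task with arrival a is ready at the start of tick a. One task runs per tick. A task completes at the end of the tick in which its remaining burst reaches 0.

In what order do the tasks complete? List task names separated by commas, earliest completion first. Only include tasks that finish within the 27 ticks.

t=0: L0/L1/L2 = ABD/-/- → run A
t=1: L0/L1/L2 = ABD/-/- → run A
t=2: L0/L1/L2 = BD/A/- → run B
t=3: L0/L1/L2 = BDGH/A/- → run B
t=4: L0/L1/L2 = DGH/AB/- → run D
t=5: L0/L1/L2 = DGH/AB/- → run D
t=6: L0/L1/L2 = GH/ABD/- → run G
t=7: L0/L1/L2 = GH/ABD/- → run G
t=8: L0/L1/L2 = H/ABD/- → run H
t=9: L0/L1/L2 = H/ABD/- → run H
t=10: L0/L1/L2 = -/ABDH/- → run A
t=11: L0/L1/L2 = -/ABDH/- → run A
t=12: L0/L1/L2 = -/ABDH/- → run A
t=13: L0/L1/L2 = -/BDH/- → run B
t=14: L0/L1/L2 = -/BDH/- → run B
t=15: L0/L1/L2 = -/BDH/- → run B
t=16: L0/L1/L2 = -/BDH/- → run B
t=17: L0/L1/L2 = -/DH/B → run D
t=18: L0/L1/L2 = -/DH/B → run D
t=19: L0/L1/L2 = -/DH/B → run D
t=20: L0/L1/L2 = -/DH/B → run D
t=21: L0/L1/L2 = -/H/BD → run H
t=22: L0/L1/L2 = -/-/BD → run B
t=23: L0/L1/L2 = -/-/D → run D
t=24: (idle)
t=25: (idle)
t=26: (idle)

completion order = G, A, H, B, D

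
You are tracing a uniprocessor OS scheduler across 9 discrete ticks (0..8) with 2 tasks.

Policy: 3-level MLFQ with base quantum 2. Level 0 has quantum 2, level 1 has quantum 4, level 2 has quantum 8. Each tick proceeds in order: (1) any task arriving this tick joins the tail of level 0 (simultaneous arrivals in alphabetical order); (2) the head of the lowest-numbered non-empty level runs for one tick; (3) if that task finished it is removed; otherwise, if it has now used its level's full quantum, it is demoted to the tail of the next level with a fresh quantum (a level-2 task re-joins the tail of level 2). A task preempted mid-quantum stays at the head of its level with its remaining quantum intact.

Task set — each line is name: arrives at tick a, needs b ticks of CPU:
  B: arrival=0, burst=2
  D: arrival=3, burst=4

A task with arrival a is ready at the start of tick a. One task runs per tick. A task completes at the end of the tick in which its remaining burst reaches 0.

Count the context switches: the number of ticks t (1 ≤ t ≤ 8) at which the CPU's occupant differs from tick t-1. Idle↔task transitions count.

context switches = 3

t=0: L0/L1/L2 = B/-/- → run B
t=1: L0/L1/L2 = B/-/- → run B
t=2: (idle)
t=3: L0/L1/L2 = D/-/- → run D
t=4: L0/L1/L2 = D/-/- → run D
t=5: L0/L1/L2 = -/D/- → run D
t=6: L0/L1/L2 = -/D/- → run D
t=7: (idle)
t=8: (idle)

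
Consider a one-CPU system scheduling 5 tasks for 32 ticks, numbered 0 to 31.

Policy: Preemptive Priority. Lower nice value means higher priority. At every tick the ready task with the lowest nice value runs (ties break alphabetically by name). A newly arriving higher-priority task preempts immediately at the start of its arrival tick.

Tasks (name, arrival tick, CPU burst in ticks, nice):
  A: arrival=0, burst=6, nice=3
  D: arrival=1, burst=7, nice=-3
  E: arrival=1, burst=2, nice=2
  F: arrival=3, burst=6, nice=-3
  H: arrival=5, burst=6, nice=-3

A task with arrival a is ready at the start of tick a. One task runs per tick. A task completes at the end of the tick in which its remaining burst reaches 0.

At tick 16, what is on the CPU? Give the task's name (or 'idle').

running at tick 16 = H

t=0: ready={A} → run A
t=1: ready={A,D,E} → run D
t=2: ready={A,D,E} → run D
t=3: ready={A,D,E,F} → run D
t=4: ready={A,D,E,F} → run D
t=5: ready={A,D,E,F,H} → run D
t=6: ready={A,D,E,F,H} → run D
t=7: ready={A,D,E,F,H} → run D
t=8: ready={A,E,F,H} → run F
t=9: ready={A,E,F,H} → run F
t=10: ready={A,E,F,H} → run F
t=11: ready={A,E,F,H} → run F
t=12: ready={A,E,F,H} → run F
t=13: ready={A,E,F,H} → run F
t=14: ready={A,E,H} → run H
t=15: ready={A,E,H} → run H
t=16: ready={A,E,H} → run H
t=17: ready={A,E,H} → run H
t=18: ready={A,E,H} → run H
t=19: ready={A,E,H} → run H
t=20: ready={A,E} → run E
t=21: ready={A,E} → run E
t=22: ready={A} → run A
t=23: ready={A} → run A
t=24: ready={A} → run A
t=25: ready={A} → run A
t=26: ready={A} → run A
t=27: (idle)
t=28: (idle)
t=29: (idle)
t=30: (idle)
t=31: (idle)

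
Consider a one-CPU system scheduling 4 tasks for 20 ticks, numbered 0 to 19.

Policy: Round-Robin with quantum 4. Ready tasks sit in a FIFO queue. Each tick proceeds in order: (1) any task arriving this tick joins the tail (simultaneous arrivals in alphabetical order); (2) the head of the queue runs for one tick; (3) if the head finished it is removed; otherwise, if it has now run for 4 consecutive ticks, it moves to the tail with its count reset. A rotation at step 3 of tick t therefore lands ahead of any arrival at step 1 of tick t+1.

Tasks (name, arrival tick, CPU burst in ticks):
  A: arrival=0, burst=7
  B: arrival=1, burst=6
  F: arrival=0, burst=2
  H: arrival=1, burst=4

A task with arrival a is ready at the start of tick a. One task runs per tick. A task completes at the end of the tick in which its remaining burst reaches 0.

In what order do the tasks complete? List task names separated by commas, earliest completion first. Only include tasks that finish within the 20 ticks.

t=0: queue=[A,F] q_used=0 → run A
t=1: queue=[A,F,B,H] q_used=1 → run A
t=2: queue=[A,F,B,H] q_used=2 → run A
t=3: queue=[A,F,B,H] q_used=3 → run A
t=4: queue=[F,B,H,A] q_used=0 → run F
t=5: queue=[F,B,H,A] q_used=1 → run F
t=6: queue=[B,H,A] q_used=0 → run B
t=7: queue=[B,H,A] q_used=1 → run B
t=8: queue=[B,H,A] q_used=2 → run B
t=9: queue=[B,H,A] q_used=3 → run B
t=10: queue=[H,A,B] q_used=0 → run H
t=11: queue=[H,A,B] q_used=1 → run H
t=12: queue=[H,A,B] q_used=2 → run H
t=13: queue=[H,A,B] q_used=3 → run H
t=14: queue=[A,B] q_used=0 → run A
t=15: queue=[A,B] q_used=1 → run A
t=16: queue=[A,B] q_used=2 → run A
t=17: queue=[B] q_used=0 → run B
t=18: queue=[B] q_used=1 → run B
t=19: (idle)

completion order = F, H, A, B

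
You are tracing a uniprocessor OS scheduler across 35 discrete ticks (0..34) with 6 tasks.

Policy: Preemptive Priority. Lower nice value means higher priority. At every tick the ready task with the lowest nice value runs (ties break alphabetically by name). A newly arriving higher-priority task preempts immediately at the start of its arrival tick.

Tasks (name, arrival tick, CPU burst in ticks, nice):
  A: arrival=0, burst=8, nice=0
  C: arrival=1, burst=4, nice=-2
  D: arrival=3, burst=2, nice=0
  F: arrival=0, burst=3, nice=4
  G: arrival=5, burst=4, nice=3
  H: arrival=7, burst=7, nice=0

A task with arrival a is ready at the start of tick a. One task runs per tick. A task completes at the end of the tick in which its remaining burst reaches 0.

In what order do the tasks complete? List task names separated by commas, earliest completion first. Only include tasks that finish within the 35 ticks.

completion order = C, A, D, H, G, F

t=0: ready={A,F} → run A
t=1: ready={A,C,F} → run C
t=2: ready={A,C,F} → run C
t=3: ready={A,C,D,F} → run C
t=4: ready={A,C,D,F} → run C
t=5: ready={A,D,F,G} → run A
t=6: ready={A,D,F,G} → run A
t=7: ready={A,D,F,G,H} → run A
t=8: ready={A,D,F,G,H} → run A
t=9: ready={A,D,F,G,H} → run A
t=10: ready={A,D,F,G,H} → run A
t=11: ready={A,D,F,G,H} → run A
t=12: ready={D,F,G,H} → run D
t=13: ready={D,F,G,H} → run D
t=14: ready={F,G,H} → run H
t=15: ready={F,G,H} → run H
t=16: ready={F,G,H} → run H
t=17: ready={F,G,H} → run H
t=18: ready={F,G,H} → run H
t=19: ready={F,G,H} → run H
t=20: ready={F,G,H} → run H
t=21: ready={F,G} → run G
t=22: ready={F,G} → run G
t=23: ready={F,G} → run G
t=24: ready={F,G} → run G
t=25: ready={F} → run F
t=26: ready={F} → run F
t=27: ready={F} → run F
t=28: (idle)
t=29: (idle)
t=30: (idle)
t=31: (idle)
t=32: (idle)
t=33: (idle)
t=34: (idle)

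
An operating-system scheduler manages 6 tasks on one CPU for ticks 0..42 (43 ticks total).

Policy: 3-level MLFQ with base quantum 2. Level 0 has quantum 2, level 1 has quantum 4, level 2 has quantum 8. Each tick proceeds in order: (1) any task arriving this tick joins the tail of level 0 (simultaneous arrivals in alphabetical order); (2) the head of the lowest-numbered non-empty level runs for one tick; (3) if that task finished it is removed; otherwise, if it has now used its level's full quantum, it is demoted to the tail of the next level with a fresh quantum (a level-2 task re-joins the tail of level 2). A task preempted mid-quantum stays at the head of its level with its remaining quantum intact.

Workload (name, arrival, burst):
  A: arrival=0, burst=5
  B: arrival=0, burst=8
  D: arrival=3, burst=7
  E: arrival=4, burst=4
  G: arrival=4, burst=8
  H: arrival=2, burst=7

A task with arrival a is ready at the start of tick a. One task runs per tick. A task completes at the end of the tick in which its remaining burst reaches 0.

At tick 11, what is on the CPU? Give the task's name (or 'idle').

t=0: L0/L1/L2 = AB/-/- → run A
t=1: L0/L1/L2 = AB/-/- → run A
t=2: L0/L1/L2 = BH/A/- → run B
t=3: L0/L1/L2 = BHD/A/- → run B
t=4: L0/L1/L2 = HDEG/AB/- → run H
t=5: L0/L1/L2 = HDEG/AB/- → run H
t=6: L0/L1/L2 = DEG/ABH/- → run D
t=7: L0/L1/L2 = DEG/ABH/- → run D
t=8: L0/L1/L2 = EG/ABHD/- → run E
t=9: L0/L1/L2 = EG/ABHD/- → run E
t=10: L0/L1/L2 = G/ABHDE/- → run G
t=11: L0/L1/L2 = G/ABHDE/- → run G
t=12: L0/L1/L2 = -/ABHDEG/- → run A
t=13: L0/L1/L2 = -/ABHDEG/- → run A
t=14: L0/L1/L2 = -/ABHDEG/- → run A
t=15: L0/L1/L2 = -/BHDEG/- → run B
t=16: L0/L1/L2 = -/BHDEG/- → run B
t=17: L0/L1/L2 = -/BHDEG/- → run B
t=18: L0/L1/L2 = -/BHDEG/- → run B
t=19: L0/L1/L2 = -/HDEG/B → run H
t=20: L0/L1/L2 = -/HDEG/B → run H
t=21: L0/L1/L2 = -/HDEG/B → run H
t=22: L0/L1/L2 = -/HDEG/B → run H
t=23: L0/L1/L2 = -/DEG/BH → run D
t=24: L0/L1/L2 = -/DEG/BH → run D
t=25: L0/L1/L2 = -/DEG/BH → run D
t=26: L0/L1/L2 = -/DEG/BH → run D
t=27: L0/L1/L2 = -/EG/BHD → run E
t=28: L0/L1/L2 = -/EG/BHD → run E
t=29: L0/L1/L2 = -/G/BHD → run G
t=30: L0/L1/L2 = -/G/BHD → run G
t=31: L0/L1/L2 = -/G/BHD → run G
t=32: L0/L1/L2 = -/G/BHD → run G
t=33: L0/L1/L2 = -/-/BHDG → run B
t=34: L0/L1/L2 = -/-/BHDG → run B
t=35: L0/L1/L2 = -/-/HDG → run H
t=36: L0/L1/L2 = -/-/DG → run D
t=37: L0/L1/L2 = -/-/G → run G
t=38: L0/L1/L2 = -/-/G → run G
t=39: (idle)
t=40: (idle)
t=41: (idle)
t=42: (idle)

running at tick 11 = G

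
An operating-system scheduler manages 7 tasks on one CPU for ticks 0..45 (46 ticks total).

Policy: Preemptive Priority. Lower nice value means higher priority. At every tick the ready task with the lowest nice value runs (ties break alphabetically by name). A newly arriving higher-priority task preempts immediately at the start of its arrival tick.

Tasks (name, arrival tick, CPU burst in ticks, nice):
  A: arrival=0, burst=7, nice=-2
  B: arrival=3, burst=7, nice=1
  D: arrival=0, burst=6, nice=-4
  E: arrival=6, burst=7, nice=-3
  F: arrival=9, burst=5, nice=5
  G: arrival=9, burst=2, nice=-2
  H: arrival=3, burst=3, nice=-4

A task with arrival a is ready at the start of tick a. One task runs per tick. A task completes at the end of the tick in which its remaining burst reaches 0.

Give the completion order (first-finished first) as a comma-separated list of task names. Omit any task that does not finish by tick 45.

t=0: ready={A,D} → run D
t=1: ready={A,D} → run D
t=2: ready={A,D} → run D
t=3: ready={A,B,D,H} → run D
t=4: ready={A,B,D,H} → run D
t=5: ready={A,B,D,H} → run D
t=6: ready={A,B,E,H} → run H
t=7: ready={A,B,E,H} → run H
t=8: ready={A,B,E,H} → run H
t=9: ready={A,B,E,F,G} → run E
t=10: ready={A,B,E,F,G} → run E
t=11: ready={A,B,E,F,G} → run E
t=12: ready={A,B,E,F,G} → run E
t=13: ready={A,B,E,F,G} → run E
t=14: ready={A,B,E,F,G} → run E
t=15: ready={A,B,E,F,G} → run E
t=16: ready={A,B,F,G} → run A
t=17: ready={A,B,F,G} → run A
t=18: ready={A,B,F,G} → run A
t=19: ready={A,B,F,G} → run A
t=20: ready={A,B,F,G} → run A
t=21: ready={A,B,F,G} → run A
t=22: ready={A,B,F,G} → run A
t=23: ready={B,F,G} → run G
t=24: ready={B,F,G} → run G
t=25: ready={B,F} → run B
t=26: ready={B,F} → run B
t=27: ready={B,F} → run B
t=28: ready={B,F} → run B
t=29: ready={B,F} → run B
t=30: ready={B,F} → run B
t=31: ready={B,F} → run B
t=32: ready={F} → run F
t=33: ready={F} → run F
t=34: ready={F} → run F
t=35: ready={F} → run F
t=36: ready={F} → run F
t=37: (idle)
t=38: (idle)
t=39: (idle)
t=40: (idle)
t=41: (idle)
t=42: (idle)
t=43: (idle)
t=44: (idle)
t=45: (idle)

completion order = D, H, E, A, G, B, F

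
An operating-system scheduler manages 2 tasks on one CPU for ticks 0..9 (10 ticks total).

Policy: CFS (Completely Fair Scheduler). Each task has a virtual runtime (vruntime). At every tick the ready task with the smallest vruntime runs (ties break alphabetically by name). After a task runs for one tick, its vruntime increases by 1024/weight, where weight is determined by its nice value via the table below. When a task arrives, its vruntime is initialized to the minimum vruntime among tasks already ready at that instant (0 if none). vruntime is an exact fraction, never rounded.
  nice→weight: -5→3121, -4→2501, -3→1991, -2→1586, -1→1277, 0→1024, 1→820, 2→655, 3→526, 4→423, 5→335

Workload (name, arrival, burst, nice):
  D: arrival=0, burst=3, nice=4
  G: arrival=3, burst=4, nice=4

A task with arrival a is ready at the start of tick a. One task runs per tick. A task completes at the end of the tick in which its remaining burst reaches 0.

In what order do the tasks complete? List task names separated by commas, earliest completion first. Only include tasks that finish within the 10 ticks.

completion order = D, G

t=0: vr[D=0] → run D
t=1: vr[D=1024/423] → run D
t=2: vr[D=2048/423] → run D
t=3: vr[G=0] → run G
t=4: vr[G=1024/423] → run G
t=5: vr[G=2048/423] → run G
t=6: vr[G=1024/141] → run G
t=7: (idle)
t=8: (idle)
t=9: (idle)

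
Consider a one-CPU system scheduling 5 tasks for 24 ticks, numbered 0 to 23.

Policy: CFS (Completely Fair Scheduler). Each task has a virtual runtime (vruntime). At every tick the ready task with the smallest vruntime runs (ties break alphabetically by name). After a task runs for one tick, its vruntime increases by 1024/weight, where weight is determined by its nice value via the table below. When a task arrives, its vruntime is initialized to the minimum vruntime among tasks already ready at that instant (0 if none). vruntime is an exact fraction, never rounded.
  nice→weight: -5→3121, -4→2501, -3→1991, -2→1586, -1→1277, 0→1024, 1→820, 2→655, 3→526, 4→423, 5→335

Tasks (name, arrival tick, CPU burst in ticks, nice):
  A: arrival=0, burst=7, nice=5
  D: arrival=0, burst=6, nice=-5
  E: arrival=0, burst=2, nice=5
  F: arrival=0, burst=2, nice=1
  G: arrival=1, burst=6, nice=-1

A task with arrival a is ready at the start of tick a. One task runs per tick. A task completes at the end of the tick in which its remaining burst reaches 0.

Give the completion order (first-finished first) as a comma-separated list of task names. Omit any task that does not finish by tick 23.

completion order = F, D, E, G, A

t=0: vr[A=0 D=0 E=0 F=0] → run A
t=1: vr[A=1024/335 D=0 E=0 F=0 G=0] → run D
t=2: vr[A=1024/335 D=1024/3121 E=0 F=0 G=0] → run E
t=3: vr[A=1024/335 D=1024/3121 E=1024/335 F=0 G=0] → run F
t=4: vr[A=1024/335 D=1024/3121 E=1024/335 F=256/205 G=0] → run G
t=5: vr[A=1024/335 D=1024/3121 E=1024/335 F=256/205 G=1024/1277] → run D
t=6: vr[A=1024/335 D=2048/3121 E=1024/335 F=256/205 G=1024/1277] → run D
t=7: vr[A=1024/335 D=3072/3121 E=1024/335 F=256/205 G=1024/1277] → run G
t=8: vr[A=1024/335 D=3072/3121 E=1024/335 F=256/205 G=2048/1277] → run D
t=9: vr[A=1024/335 D=4096/3121 E=1024/335 F=256/205 G=2048/1277] → run F
t=10: vr[A=1024/335 D=4096/3121 E=1024/335 G=2048/1277] → run D
t=11: vr[A=1024/335 D=5120/3121 E=1024/335 G=2048/1277] → run G
t=12: vr[A=1024/335 D=5120/3121 E=1024/335 G=3072/1277] → run D
t=13: vr[A=1024/335 E=1024/335 G=3072/1277] → run G
t=14: vr[A=1024/335 E=1024/335 G=4096/1277] → run A
t=15: vr[A=2048/335 E=1024/335 G=4096/1277] → run E
t=16: vr[A=2048/335 G=4096/1277] → run G
t=17: vr[A=2048/335 G=5120/1277] → run G
t=18: vr[A=2048/335] → run A
t=19: vr[A=3072/335] → run A
t=20: vr[A=4096/335] → run A
t=21: vr[A=1024/67] → run A
t=22: vr[A=6144/335] → run A
t=23: (idle)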